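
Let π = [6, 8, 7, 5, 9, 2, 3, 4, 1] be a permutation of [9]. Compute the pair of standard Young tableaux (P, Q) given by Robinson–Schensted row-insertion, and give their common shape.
P = [1, 3, 4] / [2, 7, 9] / [5] / [6] / [8];  Q = [1, 2, 5] / [3, 7, 8] / [4] / [6] / [9];  common shape = (3, 3, 1, 1, 1)

Row-insert the values π_1, π_2, … into P one at a time, bumping the leftmost entry strictly greater than the inserted value down to the next row. The recording tableau Q records, in position (i, j), the step at which that cell was added to P.
  Insert 6 (step 1): P = [6];  Q = [1]
  Insert 8 (step 2): P = [6, 8];  Q = [1, 2]
  Insert 7 (step 3): P = [6, 7] / [8];  Q = [1, 2] / [3]
  Insert 5 (step 4): P = [5, 7] / [6] / [8];  Q = [1, 2] / [3] / [4]
  Insert 9 (step 5): P = [5, 7, 9] / [6] / [8];  Q = [1, 2, 5] / [3] / [4]
  Insert 2 (step 6): P = [2, 7, 9] / [5] / [6] / [8];  Q = [1, 2, 5] / [3] / [4] / [6]
  Insert 3 (step 7): P = [2, 3, 9] / [5, 7] / [6] / [8];  Q = [1, 2, 5] / [3, 7] / [4] / [6]
  Insert 4 (step 8): P = [2, 3, 4] / [5, 7, 9] / [6] / [8];  Q = [1, 2, 5] / [3, 7, 8] / [4] / [6]
  Insert 1 (step 9): P = [1, 3, 4] / [2, 7, 9] / [5] / [6] / [8];  Q = [1, 2, 5] / [3, 7, 8] / [4] / [6] / [9]
Final shape: (3, 3, 1, 1, 1).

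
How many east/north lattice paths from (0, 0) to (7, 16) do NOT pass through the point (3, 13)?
Number of paths = 225557

Total paths from (0, 0) to (7, 16): C(23, 7) = 245157. Paths through (3, 13): (paths (0, 0) → (3, 13)) × (paths (3, 13) → (7, 16)) = C(16, 3) · C(7, 4) = 560 · 35 = 19600. Avoidance count = 245157 − 19600 = 225557.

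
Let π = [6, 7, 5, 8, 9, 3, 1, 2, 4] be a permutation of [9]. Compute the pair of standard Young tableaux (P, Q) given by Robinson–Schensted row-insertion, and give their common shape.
P = [1, 2, 4, 9] / [3, 7, 8] / [5] / [6];  Q = [1, 2, 4, 5] / [3, 8, 9] / [6] / [7];  common shape = (4, 3, 1, 1)

Row-insert the values π_1, π_2, … into P one at a time, bumping the leftmost entry strictly greater than the inserted value down to the next row. The recording tableau Q records, in position (i, j), the step at which that cell was added to P.
  Insert 6 (step 1): P = [6];  Q = [1]
  Insert 7 (step 2): P = [6, 7];  Q = [1, 2]
  Insert 5 (step 3): P = [5, 7] / [6];  Q = [1, 2] / [3]
  Insert 8 (step 4): P = [5, 7, 8] / [6];  Q = [1, 2, 4] / [3]
  Insert 9 (step 5): P = [5, 7, 8, 9] / [6];  Q = [1, 2, 4, 5] / [3]
  Insert 3 (step 6): P = [3, 7, 8, 9] / [5] / [6];  Q = [1, 2, 4, 5] / [3] / [6]
  Insert 1 (step 7): P = [1, 7, 8, 9] / [3] / [5] / [6];  Q = [1, 2, 4, 5] / [3] / [6] / [7]
  Insert 2 (step 8): P = [1, 2, 8, 9] / [3, 7] / [5] / [6];  Q = [1, 2, 4, 5] / [3, 8] / [6] / [7]
  Insert 4 (step 9): P = [1, 2, 4, 9] / [3, 7, 8] / [5] / [6];  Q = [1, 2, 4, 5] / [3, 8, 9] / [6] / [7]
Final shape: (4, 3, 1, 1).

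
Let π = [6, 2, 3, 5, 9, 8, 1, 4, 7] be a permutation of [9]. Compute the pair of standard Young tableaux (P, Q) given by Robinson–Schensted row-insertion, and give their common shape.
P = [1, 3, 4, 7] / [2, 5, 8] / [6, 9];  Q = [1, 3, 4, 5] / [2, 6, 9] / [7, 8];  common shape = (4, 3, 2)

Row-insert the values π_1, π_2, … into P one at a time, bumping the leftmost entry strictly greater than the inserted value down to the next row. The recording tableau Q records, in position (i, j), the step at which that cell was added to P.
  Insert 6 (step 1): P = [6];  Q = [1]
  Insert 2 (step 2): P = [2] / [6];  Q = [1] / [2]
  Insert 3 (step 3): P = [2, 3] / [6];  Q = [1, 3] / [2]
  Insert 5 (step 4): P = [2, 3, 5] / [6];  Q = [1, 3, 4] / [2]
  Insert 9 (step 5): P = [2, 3, 5, 9] / [6];  Q = [1, 3, 4, 5] / [2]
  Insert 8 (step 6): P = [2, 3, 5, 8] / [6, 9];  Q = [1, 3, 4, 5] / [2, 6]
  Insert 1 (step 7): P = [1, 3, 5, 8] / [2, 9] / [6];  Q = [1, 3, 4, 5] / [2, 6] / [7]
  Insert 4 (step 8): P = [1, 3, 4, 8] / [2, 5] / [6, 9];  Q = [1, 3, 4, 5] / [2, 6] / [7, 8]
  Insert 7 (step 9): P = [1, 3, 4, 7] / [2, 5, 8] / [6, 9];  Q = [1, 3, 4, 5] / [2, 6, 9] / [7, 8]
Final shape: (4, 3, 2).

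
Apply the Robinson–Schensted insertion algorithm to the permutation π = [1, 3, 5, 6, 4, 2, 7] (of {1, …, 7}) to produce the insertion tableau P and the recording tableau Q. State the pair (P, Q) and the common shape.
P = [1, 2, 4, 6, 7] / [3] / [5];  Q = [1, 2, 3, 4, 7] / [5] / [6];  common shape = (5, 1, 1)

Row-insert the values π_1, π_2, … into P one at a time, bumping the leftmost entry strictly greater than the inserted value down to the next row. The recording tableau Q records, in position (i, j), the step at which that cell was added to P.
  Insert 1 (step 1): P = [1];  Q = [1]
  Insert 3 (step 2): P = [1, 3];  Q = [1, 2]
  Insert 5 (step 3): P = [1, 3, 5];  Q = [1, 2, 3]
  Insert 6 (step 4): P = [1, 3, 5, 6];  Q = [1, 2, 3, 4]
  Insert 4 (step 5): P = [1, 3, 4, 6] / [5];  Q = [1, 2, 3, 4] / [5]
  Insert 2 (step 6): P = [1, 2, 4, 6] / [3] / [5];  Q = [1, 2, 3, 4] / [5] / [6]
  Insert 7 (step 7): P = [1, 2, 4, 6, 7] / [3] / [5];  Q = [1, 2, 3, 4, 7] / [5] / [6]
Final shape: (5, 1, 1).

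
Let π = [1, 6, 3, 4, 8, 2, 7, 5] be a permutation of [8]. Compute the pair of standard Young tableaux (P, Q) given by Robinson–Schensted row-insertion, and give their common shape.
P = [1, 2, 4, 5] / [3, 7] / [6, 8];  Q = [1, 2, 4, 5] / [3, 7] / [6, 8];  common shape = (4, 2, 2)

Row-insert the values π_1, π_2, … into P one at a time, bumping the leftmost entry strictly greater than the inserted value down to the next row. The recording tableau Q records, in position (i, j), the step at which that cell was added to P.
  Insert 1 (step 1): P = [1];  Q = [1]
  Insert 6 (step 2): P = [1, 6];  Q = [1, 2]
  Insert 3 (step 3): P = [1, 3] / [6];  Q = [1, 2] / [3]
  Insert 4 (step 4): P = [1, 3, 4] / [6];  Q = [1, 2, 4] / [3]
  Insert 8 (step 5): P = [1, 3, 4, 8] / [6];  Q = [1, 2, 4, 5] / [3]
  Insert 2 (step 6): P = [1, 2, 4, 8] / [3] / [6];  Q = [1, 2, 4, 5] / [3] / [6]
  Insert 7 (step 7): P = [1, 2, 4, 7] / [3, 8] / [6];  Q = [1, 2, 4, 5] / [3, 7] / [6]
  Insert 5 (step 8): P = [1, 2, 4, 5] / [3, 7] / [6, 8];  Q = [1, 2, 4, 5] / [3, 7] / [6, 8]
Final shape: (4, 2, 2).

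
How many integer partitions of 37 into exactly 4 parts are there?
p(37, 4 parts) = 378

Partitions of n into exactly k parts are in bijection with partitions of n − k into at most k parts (subtract 1 from each part). So p(37, exactly 4) = p(33, parts ≤ 4). Computing via the recurrence p(m, j) = p(m, j−1) + p(m−j, j) gives 378.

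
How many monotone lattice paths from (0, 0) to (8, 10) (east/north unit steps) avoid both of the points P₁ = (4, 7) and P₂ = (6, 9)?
Number of paths = 23133

Inclusion–exclusion. Total paths: C(18, 8) = 43758. Through P₁: C(11, 4)·C(7, 4) = 11550. Through P₂: C(15, 6)·C(3, 2) = 15015. Since P₁ is strictly southwest of P₂, a monotone path through both must visit P₁ then P₂; paths through both = C(11, 4)·C(4, 2)·C(3, 2) = 5940. Avoid both = 43758 − 11550 − 15015 + 5940 = 23133.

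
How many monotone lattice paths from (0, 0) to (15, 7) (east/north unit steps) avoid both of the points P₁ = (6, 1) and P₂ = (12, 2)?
Number of paths = 133157

Inclusion–exclusion. Total paths: C(22, 15) = 170544. Through P₁: C(7, 6)·C(15, 9) = 35035. Through P₂: C(14, 12)·C(8, 3) = 5096. Since P₁ is strictly southwest of P₂, a monotone path through both must visit P₁ then P₂; paths through both = C(7, 6)·C(7, 6)·C(8, 3) = 2744. Avoid both = 170544 − 35035 − 5096 + 2744 = 133157.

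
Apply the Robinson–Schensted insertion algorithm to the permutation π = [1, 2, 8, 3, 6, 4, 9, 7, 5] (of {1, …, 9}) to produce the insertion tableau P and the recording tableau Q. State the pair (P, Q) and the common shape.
P = [1, 2, 3, 4, 5] / [6, 7] / [8, 9];  Q = [1, 2, 3, 5, 7] / [4, 8] / [6, 9];  common shape = (5, 2, 2)

Row-insert the values π_1, π_2, … into P one at a time, bumping the leftmost entry strictly greater than the inserted value down to the next row. The recording tableau Q records, in position (i, j), the step at which that cell was added to P.
  Insert 1 (step 1): P = [1];  Q = [1]
  Insert 2 (step 2): P = [1, 2];  Q = [1, 2]
  Insert 8 (step 3): P = [1, 2, 8];  Q = [1, 2, 3]
  Insert 3 (step 4): P = [1, 2, 3] / [8];  Q = [1, 2, 3] / [4]
  Insert 6 (step 5): P = [1, 2, 3, 6] / [8];  Q = [1, 2, 3, 5] / [4]
  Insert 4 (step 6): P = [1, 2, 3, 4] / [6] / [8];  Q = [1, 2, 3, 5] / [4] / [6]
  Insert 9 (step 7): P = [1, 2, 3, 4, 9] / [6] / [8];  Q = [1, 2, 3, 5, 7] / [4] / [6]
  Insert 7 (step 8): P = [1, 2, 3, 4, 7] / [6, 9] / [8];  Q = [1, 2, 3, 5, 7] / [4, 8] / [6]
  Insert 5 (step 9): P = [1, 2, 3, 4, 5] / [6, 7] / [8, 9];  Q = [1, 2, 3, 5, 7] / [4, 8] / [6, 9]
Final shape: (5, 2, 2).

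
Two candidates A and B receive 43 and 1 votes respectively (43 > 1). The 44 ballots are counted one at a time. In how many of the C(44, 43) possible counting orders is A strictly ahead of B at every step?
Strict-lead orderings = 42

Total orderings of the 44 votes with 43 for A: C(44, 43) = 44. By the Bertrand ballot formula (Cycle Lemma / reflection principle), the number of orderings in which A is strictly ahead of B throughout is (p − q)/(p + q) · C(p + q, p) = (43 − 1)/(43 + 1) · 44 = 42.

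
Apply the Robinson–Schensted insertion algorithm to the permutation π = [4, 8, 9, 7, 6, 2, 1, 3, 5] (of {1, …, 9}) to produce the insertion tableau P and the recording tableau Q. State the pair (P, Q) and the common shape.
P = [1, 3, 5] / [2, 6, 9] / [4] / [7] / [8];  Q = [1, 2, 3] / [4, 8, 9] / [5] / [6] / [7];  common shape = (3, 3, 1, 1, 1)

Row-insert the values π_1, π_2, … into P one at a time, bumping the leftmost entry strictly greater than the inserted value down to the next row. The recording tableau Q records, in position (i, j), the step at which that cell was added to P.
  Insert 4 (step 1): P = [4];  Q = [1]
  Insert 8 (step 2): P = [4, 8];  Q = [1, 2]
  Insert 9 (step 3): P = [4, 8, 9];  Q = [1, 2, 3]
  Insert 7 (step 4): P = [4, 7, 9] / [8];  Q = [1, 2, 3] / [4]
  Insert 6 (step 5): P = [4, 6, 9] / [7] / [8];  Q = [1, 2, 3] / [4] / [5]
  Insert 2 (step 6): P = [2, 6, 9] / [4] / [7] / [8];  Q = [1, 2, 3] / [4] / [5] / [6]
  Insert 1 (step 7): P = [1, 6, 9] / [2] / [4] / [7] / [8];  Q = [1, 2, 3] / [4] / [5] / [6] / [7]
  Insert 3 (step 8): P = [1, 3, 9] / [2, 6] / [4] / [7] / [8];  Q = [1, 2, 3] / [4, 8] / [5] / [6] / [7]
  Insert 5 (step 9): P = [1, 3, 5] / [2, 6, 9] / [4] / [7] / [8];  Q = [1, 2, 3] / [4, 8, 9] / [5] / [6] / [7]
Final shape: (3, 3, 1, 1, 1).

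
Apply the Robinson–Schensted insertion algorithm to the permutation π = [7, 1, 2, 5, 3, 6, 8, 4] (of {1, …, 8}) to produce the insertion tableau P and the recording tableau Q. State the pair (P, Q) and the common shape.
P = [1, 2, 3, 4, 8] / [5, 6] / [7];  Q = [1, 3, 4, 6, 7] / [2, 8] / [5];  common shape = (5, 2, 1)

Row-insert the values π_1, π_2, … into P one at a time, bumping the leftmost entry strictly greater than the inserted value down to the next row. The recording tableau Q records, in position (i, j), the step at which that cell was added to P.
  Insert 7 (step 1): P = [7];  Q = [1]
  Insert 1 (step 2): P = [1] / [7];  Q = [1] / [2]
  Insert 2 (step 3): P = [1, 2] / [7];  Q = [1, 3] / [2]
  Insert 5 (step 4): P = [1, 2, 5] / [7];  Q = [1, 3, 4] / [2]
  Insert 3 (step 5): P = [1, 2, 3] / [5] / [7];  Q = [1, 3, 4] / [2] / [5]
  Insert 6 (step 6): P = [1, 2, 3, 6] / [5] / [7];  Q = [1, 3, 4, 6] / [2] / [5]
  Insert 8 (step 7): P = [1, 2, 3, 6, 8] / [5] / [7];  Q = [1, 3, 4, 6, 7] / [2] / [5]
  Insert 4 (step 8): P = [1, 2, 3, 4, 8] / [5, 6] / [7];  Q = [1, 3, 4, 6, 7] / [2, 8] / [5]
Final shape: (5, 2, 1).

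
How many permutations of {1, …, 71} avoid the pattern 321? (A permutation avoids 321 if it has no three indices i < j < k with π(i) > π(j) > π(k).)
C_71 = 5175569924646105559418940193995065716350

These 321-avoiding permutations are counted by the Catalan number C_n = (1/(n + 1)) · C(2n, n). For n = 71: C_71 = (1/72) · C(142, 71) = 372641034574519600278163693967644731577200/72 = 5175569924646105559418940193995065716350.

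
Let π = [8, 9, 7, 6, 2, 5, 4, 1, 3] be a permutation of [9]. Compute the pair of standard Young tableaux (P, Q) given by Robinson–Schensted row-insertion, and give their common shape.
P = [1, 3] / [2, 4] / [5, 9] / [6] / [7] / [8];  Q = [1, 2] / [3, 6] / [4, 9] / [5] / [7] / [8];  common shape = (2, 2, 2, 1, 1, 1)

Row-insert the values π_1, π_2, … into P one at a time, bumping the leftmost entry strictly greater than the inserted value down to the next row. The recording tableau Q records, in position (i, j), the step at which that cell was added to P.
  Insert 8 (step 1): P = [8];  Q = [1]
  Insert 9 (step 2): P = [8, 9];  Q = [1, 2]
  Insert 7 (step 3): P = [7, 9] / [8];  Q = [1, 2] / [3]
  Insert 6 (step 4): P = [6, 9] / [7] / [8];  Q = [1, 2] / [3] / [4]
  Insert 2 (step 5): P = [2, 9] / [6] / [7] / [8];  Q = [1, 2] / [3] / [4] / [5]
  Insert 5 (step 6): P = [2, 5] / [6, 9] / [7] / [8];  Q = [1, 2] / [3, 6] / [4] / [5]
  Insert 4 (step 7): P = [2, 4] / [5, 9] / [6] / [7] / [8];  Q = [1, 2] / [3, 6] / [4] / [5] / [7]
  Insert 1 (step 8): P = [1, 4] / [2, 9] / [5] / [6] / [7] / [8];  Q = [1, 2] / [3, 6] / [4] / [5] / [7] / [8]
  Insert 3 (step 9): P = [1, 3] / [2, 4] / [5, 9] / [6] / [7] / [8];  Q = [1, 2] / [3, 6] / [4, 9] / [5] / [7] / [8]
Final shape: (2, 2, 2, 1, 1, 1).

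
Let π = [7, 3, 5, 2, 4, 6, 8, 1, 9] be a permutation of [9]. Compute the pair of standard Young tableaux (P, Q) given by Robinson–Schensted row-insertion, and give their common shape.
P = [1, 4, 6, 8, 9] / [2, 5] / [3] / [7];  Q = [1, 3, 6, 7, 9] / [2, 5] / [4] / [8];  common shape = (5, 2, 1, 1)

Row-insert the values π_1, π_2, … into P one at a time, bumping the leftmost entry strictly greater than the inserted value down to the next row. The recording tableau Q records, in position (i, j), the step at which that cell was added to P.
  Insert 7 (step 1): P = [7];  Q = [1]
  Insert 3 (step 2): P = [3] / [7];  Q = [1] / [2]
  Insert 5 (step 3): P = [3, 5] / [7];  Q = [1, 3] / [2]
  Insert 2 (step 4): P = [2, 5] / [3] / [7];  Q = [1, 3] / [2] / [4]
  Insert 4 (step 5): P = [2, 4] / [3, 5] / [7];  Q = [1, 3] / [2, 5] / [4]
  Insert 6 (step 6): P = [2, 4, 6] / [3, 5] / [7];  Q = [1, 3, 6] / [2, 5] / [4]
  Insert 8 (step 7): P = [2, 4, 6, 8] / [3, 5] / [7];  Q = [1, 3, 6, 7] / [2, 5] / [4]
  Insert 1 (step 8): P = [1, 4, 6, 8] / [2, 5] / [3] / [7];  Q = [1, 3, 6, 7] / [2, 5] / [4] / [8]
  Insert 9 (step 9): P = [1, 4, 6, 8, 9] / [2, 5] / [3] / [7];  Q = [1, 3, 6, 7, 9] / [2, 5] / [4] / [8]
Final shape: (5, 2, 1, 1).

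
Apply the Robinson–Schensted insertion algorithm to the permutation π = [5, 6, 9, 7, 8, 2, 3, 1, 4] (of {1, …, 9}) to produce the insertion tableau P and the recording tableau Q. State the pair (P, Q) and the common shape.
P = [1, 3, 4, 8] / [2, 6, 7] / [5] / [9];  Q = [1, 2, 3, 5] / [4, 7, 9] / [6] / [8];  common shape = (4, 3, 1, 1)

Row-insert the values π_1, π_2, … into P one at a time, bumping the leftmost entry strictly greater than the inserted value down to the next row. The recording tableau Q records, in position (i, j), the step at which that cell was added to P.
  Insert 5 (step 1): P = [5];  Q = [1]
  Insert 6 (step 2): P = [5, 6];  Q = [1, 2]
  Insert 9 (step 3): P = [5, 6, 9];  Q = [1, 2, 3]
  Insert 7 (step 4): P = [5, 6, 7] / [9];  Q = [1, 2, 3] / [4]
  Insert 8 (step 5): P = [5, 6, 7, 8] / [9];  Q = [1, 2, 3, 5] / [4]
  Insert 2 (step 6): P = [2, 6, 7, 8] / [5] / [9];  Q = [1, 2, 3, 5] / [4] / [6]
  Insert 3 (step 7): P = [2, 3, 7, 8] / [5, 6] / [9];  Q = [1, 2, 3, 5] / [4, 7] / [6]
  Insert 1 (step 8): P = [1, 3, 7, 8] / [2, 6] / [5] / [9];  Q = [1, 2, 3, 5] / [4, 7] / [6] / [8]
  Insert 4 (step 9): P = [1, 3, 4, 8] / [2, 6, 7] / [5] / [9];  Q = [1, 2, 3, 5] / [4, 7, 9] / [6] / [8]
Final shape: (4, 3, 1, 1).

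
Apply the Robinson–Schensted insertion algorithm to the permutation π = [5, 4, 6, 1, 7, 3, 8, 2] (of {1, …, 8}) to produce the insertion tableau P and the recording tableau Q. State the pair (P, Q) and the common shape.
P = [1, 2, 7, 8] / [3, 6] / [4] / [5];  Q = [1, 3, 5, 7] / [2, 6] / [4] / [8];  common shape = (4, 2, 1, 1)

Row-insert the values π_1, π_2, … into P one at a time, bumping the leftmost entry strictly greater than the inserted value down to the next row. The recording tableau Q records, in position (i, j), the step at which that cell was added to P.
  Insert 5 (step 1): P = [5];  Q = [1]
  Insert 4 (step 2): P = [4] / [5];  Q = [1] / [2]
  Insert 6 (step 3): P = [4, 6] / [5];  Q = [1, 3] / [2]
  Insert 1 (step 4): P = [1, 6] / [4] / [5];  Q = [1, 3] / [2] / [4]
  Insert 7 (step 5): P = [1, 6, 7] / [4] / [5];  Q = [1, 3, 5] / [2] / [4]
  Insert 3 (step 6): P = [1, 3, 7] / [4, 6] / [5];  Q = [1, 3, 5] / [2, 6] / [4]
  Insert 8 (step 7): P = [1, 3, 7, 8] / [4, 6] / [5];  Q = [1, 3, 5, 7] / [2, 6] / [4]
  Insert 2 (step 8): P = [1, 2, 7, 8] / [3, 6] / [4] / [5];  Q = [1, 3, 5, 7] / [2, 6] / [4] / [8]
Final shape: (4, 2, 1, 1).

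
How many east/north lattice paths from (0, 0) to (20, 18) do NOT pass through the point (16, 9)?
Number of paths = 32117273485

Total paths from (0, 0) to (20, 18): C(38, 20) = 33578000610. Paths through (16, 9): (paths (0, 0) → (16, 9)) × (paths (16, 9) → (20, 18)) = C(25, 16) · C(13, 4) = 2042975 · 715 = 1460727125. Avoidance count = 33578000610 − 1460727125 = 32117273485.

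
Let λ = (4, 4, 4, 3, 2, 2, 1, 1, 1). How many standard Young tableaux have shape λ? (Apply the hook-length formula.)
# SYT of shape (4, 4, 4, 3, 2, 2, 1, 1, 1) = 611080470

Hook-length formula: f^λ = n! / Π hook(c), product over all cells c of the Young diagram. For λ = (4, 4, 4, 3, 2, 2, 1, 1, 1), n = 22 boxes. Hook lengths by row (left-to-right, top-to-bottom): [12, 8, 5, 3]; [11, 7, 4, 2]; [10, 6, 3, 1]; [8, 4, 1]; [6, 2]; [5, 1]; [3]; [2]; [1]. Product of hooks = 1839366144000. So f^λ = 22! / 1839366144000 = 1124000727777607680000 / 1839366144000 = 611080470.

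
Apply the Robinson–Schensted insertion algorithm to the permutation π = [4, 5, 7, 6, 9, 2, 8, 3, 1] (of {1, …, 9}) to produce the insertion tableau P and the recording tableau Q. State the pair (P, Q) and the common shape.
P = [1, 3, 6, 8] / [2, 5] / [4, 9] / [7];  Q = [1, 2, 3, 5] / [4, 7] / [6, 8] / [9];  common shape = (4, 2, 2, 1)

Row-insert the values π_1, π_2, … into P one at a time, bumping the leftmost entry strictly greater than the inserted value down to the next row. The recording tableau Q records, in position (i, j), the step at which that cell was added to P.
  Insert 4 (step 1): P = [4];  Q = [1]
  Insert 5 (step 2): P = [4, 5];  Q = [1, 2]
  Insert 7 (step 3): P = [4, 5, 7];  Q = [1, 2, 3]
  Insert 6 (step 4): P = [4, 5, 6] / [7];  Q = [1, 2, 3] / [4]
  Insert 9 (step 5): P = [4, 5, 6, 9] / [7];  Q = [1, 2, 3, 5] / [4]
  Insert 2 (step 6): P = [2, 5, 6, 9] / [4] / [7];  Q = [1, 2, 3, 5] / [4] / [6]
  Insert 8 (step 7): P = [2, 5, 6, 8] / [4, 9] / [7];  Q = [1, 2, 3, 5] / [4, 7] / [6]
  Insert 3 (step 8): P = [2, 3, 6, 8] / [4, 5] / [7, 9];  Q = [1, 2, 3, 5] / [4, 7] / [6, 8]
  Insert 1 (step 9): P = [1, 3, 6, 8] / [2, 5] / [4, 9] / [7];  Q = [1, 2, 3, 5] / [4, 7] / [6, 8] / [9]
Final shape: (4, 2, 2, 1).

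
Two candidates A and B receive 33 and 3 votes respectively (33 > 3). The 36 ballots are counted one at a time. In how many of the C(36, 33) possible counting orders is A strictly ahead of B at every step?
Strict-lead orderings = 5950

Total orderings of the 36 votes with 33 for A: C(36, 33) = 7140. By the Bertrand ballot formula (Cycle Lemma / reflection principle), the number of orderings in which A is strictly ahead of B throughout is (p − q)/(p + q) · C(p + q, p) = (33 − 3)/(33 + 3) · 7140 = 5950.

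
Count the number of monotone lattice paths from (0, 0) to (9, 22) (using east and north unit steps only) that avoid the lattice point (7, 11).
Number of paths = 17677803

Total paths from (0, 0) to (9, 22): C(31, 9) = 20160075. Paths through (7, 11): (paths (0, 0) → (7, 11)) × (paths (7, 11) → (9, 22)) = C(18, 7) · C(13, 2) = 31824 · 78 = 2482272. Avoidance count = 20160075 − 2482272 = 17677803.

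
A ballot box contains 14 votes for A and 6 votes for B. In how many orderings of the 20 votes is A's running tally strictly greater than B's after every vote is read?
Strict-lead orderings = 15504

Total orderings of the 20 votes with 14 for A: C(20, 14) = 38760. By the Bertrand ballot formula (Cycle Lemma / reflection principle), the number of orderings in which A is strictly ahead of B throughout is (p − q)/(p + q) · C(p + q, p) = (14 − 6)/(14 + 6) · 38760 = 15504.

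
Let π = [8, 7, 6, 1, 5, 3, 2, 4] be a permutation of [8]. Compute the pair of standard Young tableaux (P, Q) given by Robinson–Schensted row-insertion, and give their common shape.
P = [1, 2, 4] / [3] / [5] / [6] / [7] / [8];  Q = [1, 5, 8] / [2] / [3] / [4] / [6] / [7];  common shape = (3, 1, 1, 1, 1, 1)

Row-insert the values π_1, π_2, … into P one at a time, bumping the leftmost entry strictly greater than the inserted value down to the next row. The recording tableau Q records, in position (i, j), the step at which that cell was added to P.
  Insert 8 (step 1): P = [8];  Q = [1]
  Insert 7 (step 2): P = [7] / [8];  Q = [1] / [2]
  Insert 6 (step 3): P = [6] / [7] / [8];  Q = [1] / [2] / [3]
  Insert 1 (step 4): P = [1] / [6] / [7] / [8];  Q = [1] / [2] / [3] / [4]
  Insert 5 (step 5): P = [1, 5] / [6] / [7] / [8];  Q = [1, 5] / [2] / [3] / [4]
  Insert 3 (step 6): P = [1, 3] / [5] / [6] / [7] / [8];  Q = [1, 5] / [2] / [3] / [4] / [6]
  Insert 2 (step 7): P = [1, 2] / [3] / [5] / [6] / [7] / [8];  Q = [1, 5] / [2] / [3] / [4] / [6] / [7]
  Insert 4 (step 8): P = [1, 2, 4] / [3] / [5] / [6] / [7] / [8];  Q = [1, 5, 8] / [2] / [3] / [4] / [6] / [7]
Final shape: (3, 1, 1, 1, 1, 1).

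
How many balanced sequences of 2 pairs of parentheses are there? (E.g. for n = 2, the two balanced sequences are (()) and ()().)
C_2 = 2

These balanced parentheses are counted by the Catalan number C_n = (1/(n + 1)) · C(2n, n). For n = 2: C_2 = (1/3) · C(4, 2) = 6/3 = 2.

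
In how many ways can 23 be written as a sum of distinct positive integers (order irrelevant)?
q(23) = 104

A partition into distinct parts is a strictly decreasing sequence summing to n. The recurrence d(n, m) = d(n, m−1) + d(n−m, m−1) (use part m at most once) with q(n) = d(n, n) gives q(23) = 104. (Euler's theorem: # distinct-part partitions = # odd-part partitions.)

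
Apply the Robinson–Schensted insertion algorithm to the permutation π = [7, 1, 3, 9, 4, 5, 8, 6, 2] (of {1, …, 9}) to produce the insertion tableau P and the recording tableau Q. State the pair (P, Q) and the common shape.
P = [1, 2, 4, 5, 6] / [3, 8] / [7] / [9];  Q = [1, 3, 4, 6, 7] / [2, 5] / [8] / [9];  common shape = (5, 2, 1, 1)

Row-insert the values π_1, π_2, … into P one at a time, bumping the leftmost entry strictly greater than the inserted value down to the next row. The recording tableau Q records, in position (i, j), the step at which that cell was added to P.
  Insert 7 (step 1): P = [7];  Q = [1]
  Insert 1 (step 2): P = [1] / [7];  Q = [1] / [2]
  Insert 3 (step 3): P = [1, 3] / [7];  Q = [1, 3] / [2]
  Insert 9 (step 4): P = [1, 3, 9] / [7];  Q = [1, 3, 4] / [2]
  Insert 4 (step 5): P = [1, 3, 4] / [7, 9];  Q = [1, 3, 4] / [2, 5]
  Insert 5 (step 6): P = [1, 3, 4, 5] / [7, 9];  Q = [1, 3, 4, 6] / [2, 5]
  Insert 8 (step 7): P = [1, 3, 4, 5, 8] / [7, 9];  Q = [1, 3, 4, 6, 7] / [2, 5]
  Insert 6 (step 8): P = [1, 3, 4, 5, 6] / [7, 8] / [9];  Q = [1, 3, 4, 6, 7] / [2, 5] / [8]
  Insert 2 (step 9): P = [1, 2, 4, 5, 6] / [3, 8] / [7] / [9];  Q = [1, 3, 4, 6, 7] / [2, 5] / [8] / [9]
Final shape: (5, 2, 1, 1).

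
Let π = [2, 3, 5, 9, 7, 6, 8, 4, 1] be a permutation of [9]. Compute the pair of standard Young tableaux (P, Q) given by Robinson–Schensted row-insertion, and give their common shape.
P = [1, 3, 4, 6, 8] / [2] / [5] / [7] / [9];  Q = [1, 2, 3, 4, 7] / [5] / [6] / [8] / [9];  common shape = (5, 1, 1, 1, 1)

Row-insert the values π_1, π_2, … into P one at a time, bumping the leftmost entry strictly greater than the inserted value down to the next row. The recording tableau Q records, in position (i, j), the step at which that cell was added to P.
  Insert 2 (step 1): P = [2];  Q = [1]
  Insert 3 (step 2): P = [2, 3];  Q = [1, 2]
  Insert 5 (step 3): P = [2, 3, 5];  Q = [1, 2, 3]
  Insert 9 (step 4): P = [2, 3, 5, 9];  Q = [1, 2, 3, 4]
  Insert 7 (step 5): P = [2, 3, 5, 7] / [9];  Q = [1, 2, 3, 4] / [5]
  Insert 6 (step 6): P = [2, 3, 5, 6] / [7] / [9];  Q = [1, 2, 3, 4] / [5] / [6]
  Insert 8 (step 7): P = [2, 3, 5, 6, 8] / [7] / [9];  Q = [1, 2, 3, 4, 7] / [5] / [6]
  Insert 4 (step 8): P = [2, 3, 4, 6, 8] / [5] / [7] / [9];  Q = [1, 2, 3, 4, 7] / [5] / [6] / [8]
  Insert 1 (step 9): P = [1, 3, 4, 6, 8] / [2] / [5] / [7] / [9];  Q = [1, 2, 3, 4, 7] / [5] / [6] / [8] / [9]
Final shape: (5, 1, 1, 1, 1).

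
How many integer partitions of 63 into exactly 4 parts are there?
p(63, 4 parts) = 1815

Partitions of n into exactly k parts are in bijection with partitions of n − k into at most k parts (subtract 1 from each part). So p(63, exactly 4) = p(59, parts ≤ 4). Computing via the recurrence p(m, j) = p(m, j−1) + p(m−j, j) gives 1815.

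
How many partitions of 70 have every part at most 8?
p(70, parts ≤ 8) = 191964

Use the recurrence p(n, m) = p(n, m−1) + p(n−m, m): either the largest part is < m (count p(n, m−1)) or the largest part is exactly m (remove one copy of m, count p(n−m, m)). With p(0, ·) = 1 this gives p(70, parts ≤ 8) = 191964. (By conjugating Young diagrams, this also counts partitions of 70 into at most 8 parts.)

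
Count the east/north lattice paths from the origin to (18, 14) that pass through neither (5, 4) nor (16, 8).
Number of paths = 311505816

Inclusion–exclusion. Total paths: C(32, 18) = 471435600. Through P₁: C(9, 5)·C(23, 13) = 144152316. Through P₂: C(24, 16)·C(8, 2) = 20593188. Since P₁ is strictly southwest of P₂, a monotone path through both must visit P₁ then P₂; paths through both = C(9, 5)·C(15, 11)·C(8, 2) = 4815720. Avoid both = 471435600 − 144152316 − 20593188 + 4815720 = 311505816.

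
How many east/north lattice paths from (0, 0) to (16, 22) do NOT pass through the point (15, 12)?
Number of paths = 22048751970

Total paths from (0, 0) to (16, 22): C(38, 16) = 22239974430. Paths through (15, 12): (paths (0, 0) → (15, 12)) × (paths (15, 12) → (16, 22)) = C(27, 15) · C(11, 1) = 17383860 · 11 = 191222460. Avoidance count = 22239974430 − 191222460 = 22048751970.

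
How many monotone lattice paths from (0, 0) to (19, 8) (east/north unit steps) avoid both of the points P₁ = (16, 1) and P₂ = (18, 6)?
Number of paths = 1815318

Inclusion–exclusion. Total paths: C(27, 19) = 2220075. Through P₁: C(17, 16)·C(10, 3) = 2040. Through P₂: C(24, 18)·C(3, 1) = 403788. Since P₁ is strictly southwest of P₂, a monotone path through both must visit P₁ then P₂; paths through both = C(17, 16)·C(7, 2)·C(3, 1) = 1071. Avoid both = 2220075 − 2040 − 403788 + 1071 = 1815318.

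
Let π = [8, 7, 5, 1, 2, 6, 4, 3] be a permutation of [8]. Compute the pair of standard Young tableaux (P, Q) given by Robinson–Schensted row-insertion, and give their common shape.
P = [1, 2, 3] / [4, 6] / [5] / [7] / [8];  Q = [1, 5, 6] / [2, 7] / [3] / [4] / [8];  common shape = (3, 2, 1, 1, 1)

Row-insert the values π_1, π_2, … into P one at a time, bumping the leftmost entry strictly greater than the inserted value down to the next row. The recording tableau Q records, in position (i, j), the step at which that cell was added to P.
  Insert 8 (step 1): P = [8];  Q = [1]
  Insert 7 (step 2): P = [7] / [8];  Q = [1] / [2]
  Insert 5 (step 3): P = [5] / [7] / [8];  Q = [1] / [2] / [3]
  Insert 1 (step 4): P = [1] / [5] / [7] / [8];  Q = [1] / [2] / [3] / [4]
  Insert 2 (step 5): P = [1, 2] / [5] / [7] / [8];  Q = [1, 5] / [2] / [3] / [4]
  Insert 6 (step 6): P = [1, 2, 6] / [5] / [7] / [8];  Q = [1, 5, 6] / [2] / [3] / [4]
  Insert 4 (step 7): P = [1, 2, 4] / [5, 6] / [7] / [8];  Q = [1, 5, 6] / [2, 7] / [3] / [4]
  Insert 3 (step 8): P = [1, 2, 3] / [4, 6] / [5] / [7] / [8];  Q = [1, 5, 6] / [2, 7] / [3] / [4] / [8]
Final shape: (3, 2, 1, 1, 1).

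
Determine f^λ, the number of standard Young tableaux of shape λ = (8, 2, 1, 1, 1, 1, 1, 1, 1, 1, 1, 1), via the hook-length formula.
# SYT of shape (8, 2, 1, 1, 1, 1, 1, 1, 1, 1, 1, 1) = 510510

Hook-length formula: f^λ = n! / Π hook(c), product over all cells c of the Young diagram. For λ = (8, 2, 1, 1, 1, 1, 1, 1, 1, 1, 1, 1), n = 20 boxes. Hook lengths by row (left-to-right, top-to-bottom): [19, 8, 6, 5, 4, 3, 2, 1]; [12, 1]; [10]; [9]; [8]; [7]; [6]; [5]; [4]; [3]; [2]; [1]. Product of hooks = 4765630464000. So f^λ = 20! / 4765630464000 = 2432902008176640000 / 4765630464000 = 510510.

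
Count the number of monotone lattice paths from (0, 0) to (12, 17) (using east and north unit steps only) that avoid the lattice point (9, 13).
Number of paths = 34486235

Total paths from (0, 0) to (12, 17): C(29, 12) = 51895935. Paths through (9, 13): (paths (0, 0) → (9, 13)) × (paths (9, 13) → (12, 17)) = C(22, 9) · C(7, 3) = 497420 · 35 = 17409700. Avoidance count = 51895935 − 17409700 = 34486235.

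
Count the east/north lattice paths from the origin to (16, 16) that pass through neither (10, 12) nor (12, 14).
Number of paths = 378617370

Inclusion–exclusion. Total paths: C(32, 16) = 601080390. Through P₁: C(22, 10)·C(10, 6) = 135795660. Through P₂: C(26, 12)·C(6, 4) = 144865500. Since P₁ is strictly southwest of P₂, a monotone path through both must visit P₁ then P₂; paths through both = C(22, 10)·C(4, 2)·C(6, 4) = 58198140. Avoid both = 601080390 − 135795660 − 144865500 + 58198140 = 378617370.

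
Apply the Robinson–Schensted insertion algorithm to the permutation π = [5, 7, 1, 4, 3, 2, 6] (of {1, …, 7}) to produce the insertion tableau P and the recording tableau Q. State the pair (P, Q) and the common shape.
P = [1, 2, 6] / [3, 7] / [4] / [5];  Q = [1, 2, 7] / [3, 4] / [5] / [6];  common shape = (3, 2, 1, 1)

Row-insert the values π_1, π_2, … into P one at a time, bumping the leftmost entry strictly greater than the inserted value down to the next row. The recording tableau Q records, in position (i, j), the step at which that cell was added to P.
  Insert 5 (step 1): P = [5];  Q = [1]
  Insert 7 (step 2): P = [5, 7];  Q = [1, 2]
  Insert 1 (step 3): P = [1, 7] / [5];  Q = [1, 2] / [3]
  Insert 4 (step 4): P = [1, 4] / [5, 7];  Q = [1, 2] / [3, 4]
  Insert 3 (step 5): P = [1, 3] / [4, 7] / [5];  Q = [1, 2] / [3, 4] / [5]
  Insert 2 (step 6): P = [1, 2] / [3, 7] / [4] / [5];  Q = [1, 2] / [3, 4] / [5] / [6]
  Insert 6 (step 7): P = [1, 2, 6] / [3, 7] / [4] / [5];  Q = [1, 2, 7] / [3, 4] / [5] / [6]
Final shape: (3, 2, 1, 1).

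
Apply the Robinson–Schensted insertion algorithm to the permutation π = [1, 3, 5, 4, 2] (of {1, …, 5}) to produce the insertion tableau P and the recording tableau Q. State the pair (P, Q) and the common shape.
P = [1, 2, 4] / [3] / [5];  Q = [1, 2, 3] / [4] / [5];  common shape = (3, 1, 1)

Row-insert the values π_1, π_2, … into P one at a time, bumping the leftmost entry strictly greater than the inserted value down to the next row. The recording tableau Q records, in position (i, j), the step at which that cell was added to P.
  Insert 1 (step 1): P = [1];  Q = [1]
  Insert 3 (step 2): P = [1, 3];  Q = [1, 2]
  Insert 5 (step 3): P = [1, 3, 5];  Q = [1, 2, 3]
  Insert 4 (step 4): P = [1, 3, 4] / [5];  Q = [1, 2, 3] / [4]
  Insert 2 (step 5): P = [1, 2, 4] / [3] / [5];  Q = [1, 2, 3] / [4] / [5]
Final shape: (3, 1, 1).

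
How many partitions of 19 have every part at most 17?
p(19, parts ≤ 17) = 488

Use the recurrence p(n, m) = p(n, m−1) + p(n−m, m): either the largest part is < m (count p(n, m−1)) or the largest part is exactly m (remove one copy of m, count p(n−m, m)). With p(0, ·) = 1 this gives p(19, parts ≤ 17) = 488. (By conjugating Young diagrams, this also counts partitions of 19 into at most 17 parts.)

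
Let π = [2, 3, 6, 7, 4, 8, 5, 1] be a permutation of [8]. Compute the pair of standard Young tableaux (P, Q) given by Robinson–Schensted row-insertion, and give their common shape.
P = [1, 3, 4, 5, 8] / [2, 7] / [6];  Q = [1, 2, 3, 4, 6] / [5, 7] / [8];  common shape = (5, 2, 1)

Row-insert the values π_1, π_2, … into P one at a time, bumping the leftmost entry strictly greater than the inserted value down to the next row. The recording tableau Q records, in position (i, j), the step at which that cell was added to P.
  Insert 2 (step 1): P = [2];  Q = [1]
  Insert 3 (step 2): P = [2, 3];  Q = [1, 2]
  Insert 6 (step 3): P = [2, 3, 6];  Q = [1, 2, 3]
  Insert 7 (step 4): P = [2, 3, 6, 7];  Q = [1, 2, 3, 4]
  Insert 4 (step 5): P = [2, 3, 4, 7] / [6];  Q = [1, 2, 3, 4] / [5]
  Insert 8 (step 6): P = [2, 3, 4, 7, 8] / [6];  Q = [1, 2, 3, 4, 6] / [5]
  Insert 5 (step 7): P = [2, 3, 4, 5, 8] / [6, 7];  Q = [1, 2, 3, 4, 6] / [5, 7]
  Insert 1 (step 8): P = [1, 3, 4, 5, 8] / [2, 7] / [6];  Q = [1, 2, 3, 4, 6] / [5, 7] / [8]
Final shape: (5, 2, 1).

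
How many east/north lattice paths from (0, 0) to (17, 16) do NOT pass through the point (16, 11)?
Number of paths = 1088575740

Total paths from (0, 0) to (17, 16): C(33, 17) = 1166803110. Paths through (16, 11): (paths (0, 0) → (16, 11)) × (paths (16, 11) → (17, 16)) = C(27, 16) · C(6, 1) = 13037895 · 6 = 78227370. Avoidance count = 1166803110 − 78227370 = 1088575740.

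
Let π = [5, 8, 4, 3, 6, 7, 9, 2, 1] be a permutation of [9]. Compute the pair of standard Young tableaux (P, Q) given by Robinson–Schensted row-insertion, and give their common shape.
P = [1, 6, 7, 9] / [2, 8] / [3] / [4] / [5];  Q = [1, 2, 6, 7] / [3, 5] / [4] / [8] / [9];  common shape = (4, 2, 1, 1, 1)

Row-insert the values π_1, π_2, … into P one at a time, bumping the leftmost entry strictly greater than the inserted value down to the next row. The recording tableau Q records, in position (i, j), the step at which that cell was added to P.
  Insert 5 (step 1): P = [5];  Q = [1]
  Insert 8 (step 2): P = [5, 8];  Q = [1, 2]
  Insert 4 (step 3): P = [4, 8] / [5];  Q = [1, 2] / [3]
  Insert 3 (step 4): P = [3, 8] / [4] / [5];  Q = [1, 2] / [3] / [4]
  Insert 6 (step 5): P = [3, 6] / [4, 8] / [5];  Q = [1, 2] / [3, 5] / [4]
  Insert 7 (step 6): P = [3, 6, 7] / [4, 8] / [5];  Q = [1, 2, 6] / [3, 5] / [4]
  Insert 9 (step 7): P = [3, 6, 7, 9] / [4, 8] / [5];  Q = [1, 2, 6, 7] / [3, 5] / [4]
  Insert 2 (step 8): P = [2, 6, 7, 9] / [3, 8] / [4] / [5];  Q = [1, 2, 6, 7] / [3, 5] / [4] / [8]
  Insert 1 (step 9): P = [1, 6, 7, 9] / [2, 8] / [3] / [4] / [5];  Q = [1, 2, 6, 7] / [3, 5] / [4] / [8] / [9]
Final shape: (4, 2, 1, 1, 1).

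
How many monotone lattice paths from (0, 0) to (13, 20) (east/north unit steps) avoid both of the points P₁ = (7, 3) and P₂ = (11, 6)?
Number of paths = 560071680

Inclusion–exclusion. Total paths: C(33, 13) = 573166440. Through P₁: C(10, 7)·C(23, 6) = 12113640. Through P₂: C(17, 11)·C(16, 2) = 1485120. Since P₁ is strictly southwest of P₂, a monotone path through both must visit P₁ then P₂; paths through both = C(10, 7)·C(7, 4)·C(16, 2) = 504000. Avoid both = 573166440 − 12113640 − 1485120 + 504000 = 560071680.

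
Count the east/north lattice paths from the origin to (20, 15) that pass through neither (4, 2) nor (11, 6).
Number of paths = 1868932315

Inclusion–exclusion. Total paths: C(35, 20) = 3247943160. Through P₁: C(6, 4)·C(29, 16) = 1017958725. Through P₂: C(17, 11)·C(18, 9) = 601721120. Since P₁ is strictly southwest of P₂, a monotone path through both must visit P₁ then P₂; paths through both = C(6, 4)·C(11, 7)·C(18, 9) = 240669000. Avoid both = 3247943160 − 1017958725 − 601721120 + 240669000 = 1868932315.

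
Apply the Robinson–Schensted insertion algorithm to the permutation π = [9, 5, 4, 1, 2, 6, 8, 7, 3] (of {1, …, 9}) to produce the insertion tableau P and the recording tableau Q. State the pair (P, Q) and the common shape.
P = [1, 2, 3, 7] / [4, 6] / [5, 8] / [9];  Q = [1, 5, 6, 7] / [2, 8] / [3, 9] / [4];  common shape = (4, 2, 2, 1)

Row-insert the values π_1, π_2, … into P one at a time, bumping the leftmost entry strictly greater than the inserted value down to the next row. The recording tableau Q records, in position (i, j), the step at which that cell was added to P.
  Insert 9 (step 1): P = [9];  Q = [1]
  Insert 5 (step 2): P = [5] / [9];  Q = [1] / [2]
  Insert 4 (step 3): P = [4] / [5] / [9];  Q = [1] / [2] / [3]
  Insert 1 (step 4): P = [1] / [4] / [5] / [9];  Q = [1] / [2] / [3] / [4]
  Insert 2 (step 5): P = [1, 2] / [4] / [5] / [9];  Q = [1, 5] / [2] / [3] / [4]
  Insert 6 (step 6): P = [1, 2, 6] / [4] / [5] / [9];  Q = [1, 5, 6] / [2] / [3] / [4]
  Insert 8 (step 7): P = [1, 2, 6, 8] / [4] / [5] / [9];  Q = [1, 5, 6, 7] / [2] / [3] / [4]
  Insert 7 (step 8): P = [1, 2, 6, 7] / [4, 8] / [5] / [9];  Q = [1, 5, 6, 7] / [2, 8] / [3] / [4]
  Insert 3 (step 9): P = [1, 2, 3, 7] / [4, 6] / [5, 8] / [9];  Q = [1, 5, 6, 7] / [2, 8] / [3, 9] / [4]
Final shape: (4, 2, 2, 1).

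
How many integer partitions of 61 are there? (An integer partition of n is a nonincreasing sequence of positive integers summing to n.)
p(61) = 1121505

Compute p(n) via the recurrence p(n, m) = p(n, m−1) + p(n−m, m), where p(n, m) counts partitions of n with all parts ≤ m and p(n) = p(n, n). The base cases are p(0, m) = 1 and p(n, 0) = 0 for n > 0. Filling the table yields p(61) = 1121505. (Euler's pentagonal recurrence is an alternative.)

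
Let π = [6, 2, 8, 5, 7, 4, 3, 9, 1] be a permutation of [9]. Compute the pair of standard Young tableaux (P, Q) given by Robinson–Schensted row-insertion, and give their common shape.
P = [1, 3, 7, 9] / [2, 8] / [4] / [5] / [6];  Q = [1, 3, 5, 8] / [2, 4] / [6] / [7] / [9];  common shape = (4, 2, 1, 1, 1)

Row-insert the values π_1, π_2, … into P one at a time, bumping the leftmost entry strictly greater than the inserted value down to the next row. The recording tableau Q records, in position (i, j), the step at which that cell was added to P.
  Insert 6 (step 1): P = [6];  Q = [1]
  Insert 2 (step 2): P = [2] / [6];  Q = [1] / [2]
  Insert 8 (step 3): P = [2, 8] / [6];  Q = [1, 3] / [2]
  Insert 5 (step 4): P = [2, 5] / [6, 8];  Q = [1, 3] / [2, 4]
  Insert 7 (step 5): P = [2, 5, 7] / [6, 8];  Q = [1, 3, 5] / [2, 4]
  Insert 4 (step 6): P = [2, 4, 7] / [5, 8] / [6];  Q = [1, 3, 5] / [2, 4] / [6]
  Insert 3 (step 7): P = [2, 3, 7] / [4, 8] / [5] / [6];  Q = [1, 3, 5] / [2, 4] / [6] / [7]
  Insert 9 (step 8): P = [2, 3, 7, 9] / [4, 8] / [5] / [6];  Q = [1, 3, 5, 8] / [2, 4] / [6] / [7]
  Insert 1 (step 9): P = [1, 3, 7, 9] / [2, 8] / [4] / [5] / [6];  Q = [1, 3, 5, 8] / [2, 4] / [6] / [7] / [9]
Final shape: (4, 2, 1, 1, 1).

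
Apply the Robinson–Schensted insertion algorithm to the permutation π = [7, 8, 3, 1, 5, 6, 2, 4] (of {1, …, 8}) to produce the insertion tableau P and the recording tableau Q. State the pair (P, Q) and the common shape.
P = [1, 2, 4] / [3, 5, 6] / [7, 8];  Q = [1, 2, 6] / [3, 5, 8] / [4, 7];  common shape = (3, 3, 2)

Row-insert the values π_1, π_2, … into P one at a time, bumping the leftmost entry strictly greater than the inserted value down to the next row. The recording tableau Q records, in position (i, j), the step at which that cell was added to P.
  Insert 7 (step 1): P = [7];  Q = [1]
  Insert 8 (step 2): P = [7, 8];  Q = [1, 2]
  Insert 3 (step 3): P = [3, 8] / [7];  Q = [1, 2] / [3]
  Insert 1 (step 4): P = [1, 8] / [3] / [7];  Q = [1, 2] / [3] / [4]
  Insert 5 (step 5): P = [1, 5] / [3, 8] / [7];  Q = [1, 2] / [3, 5] / [4]
  Insert 6 (step 6): P = [1, 5, 6] / [3, 8] / [7];  Q = [1, 2, 6] / [3, 5] / [4]
  Insert 2 (step 7): P = [1, 2, 6] / [3, 5] / [7, 8];  Q = [1, 2, 6] / [3, 5] / [4, 7]
  Insert 4 (step 8): P = [1, 2, 4] / [3, 5, 6] / [7, 8];  Q = [1, 2, 6] / [3, 5, 8] / [4, 7]
Final shape: (3, 3, 2).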